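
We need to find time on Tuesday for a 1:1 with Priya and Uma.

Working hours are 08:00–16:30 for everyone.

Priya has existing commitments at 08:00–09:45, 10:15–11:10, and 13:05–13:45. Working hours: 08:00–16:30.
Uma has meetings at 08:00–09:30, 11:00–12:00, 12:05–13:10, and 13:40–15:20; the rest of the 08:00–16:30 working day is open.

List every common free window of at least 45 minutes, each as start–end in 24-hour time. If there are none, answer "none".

15:20–16:30

Priya free within 08:00–16:30: 09:45–10:15, 11:10–13:05, 13:45–16:30.
Uma free within 08:00–16:30: 09:30–11:00, 12:00–12:05, 13:10–13:40, 15:20–16:30.
Priya ∩ Uma: 09:45–10:15, 12:00–12:05, 15:20–16:30.
Windows ≥ 45 min: 15:20–16:30.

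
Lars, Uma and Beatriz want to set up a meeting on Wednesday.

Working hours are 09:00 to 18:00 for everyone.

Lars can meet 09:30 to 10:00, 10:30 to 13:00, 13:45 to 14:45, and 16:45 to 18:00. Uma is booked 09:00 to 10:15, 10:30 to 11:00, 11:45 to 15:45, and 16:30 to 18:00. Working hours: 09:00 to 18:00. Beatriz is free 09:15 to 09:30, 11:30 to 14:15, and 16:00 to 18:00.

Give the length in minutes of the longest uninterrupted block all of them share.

Uma free within 09:00–18:00: 10:15–10:30, 11:00–11:45, 15:45–16:30.
Lars ∩ Uma: 11:00–11:45.
Lars ∩ Uma ∩ Beatriz: 11:30–11:45.
Single common window of 15 minutes.

15 minutes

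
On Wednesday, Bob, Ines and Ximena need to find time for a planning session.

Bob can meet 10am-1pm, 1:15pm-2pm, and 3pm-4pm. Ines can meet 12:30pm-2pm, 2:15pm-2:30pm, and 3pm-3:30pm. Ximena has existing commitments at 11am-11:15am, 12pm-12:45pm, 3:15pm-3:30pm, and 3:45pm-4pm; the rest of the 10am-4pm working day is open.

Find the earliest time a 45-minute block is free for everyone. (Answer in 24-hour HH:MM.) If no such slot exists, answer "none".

13:15

Ximena free within 10:00–16:00: 10:00–11:00, 11:15–12:00, 12:45–15:15, 15:30–15:45.
Bob ∩ Ines: 12:30–13:00, 13:15–14:00, 15:00–15:30.
Bob ∩ Ines ∩ Ximena: 12:45–13:00, 13:15–14:00, 15:00–15:15.
Windows ≥ 45 min: 13:15–14:00.
Earliest such window starts at 13:15.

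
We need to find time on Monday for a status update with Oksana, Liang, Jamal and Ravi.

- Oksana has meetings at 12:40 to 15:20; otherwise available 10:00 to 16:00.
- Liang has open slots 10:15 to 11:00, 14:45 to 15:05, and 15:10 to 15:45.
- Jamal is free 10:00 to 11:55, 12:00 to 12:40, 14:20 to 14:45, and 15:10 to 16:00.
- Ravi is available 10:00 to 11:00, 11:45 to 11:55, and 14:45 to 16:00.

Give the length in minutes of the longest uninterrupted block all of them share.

Oksana free within 10:00–16:00: 10:00–12:40, 15:20–16:00.
Oksana ∩ Liang: 10:15–11:00, 15:20–15:45.
Oksana ∩ Liang ∩ Jamal: 10:15–11:00, 15:20–15:45.
Oksana ∩ Liang ∩ Jamal ∩ Ravi: 10:15–11:00, 15:20–15:45.
Common window lengths: 45, 25 min; longest is 45.

45 minutes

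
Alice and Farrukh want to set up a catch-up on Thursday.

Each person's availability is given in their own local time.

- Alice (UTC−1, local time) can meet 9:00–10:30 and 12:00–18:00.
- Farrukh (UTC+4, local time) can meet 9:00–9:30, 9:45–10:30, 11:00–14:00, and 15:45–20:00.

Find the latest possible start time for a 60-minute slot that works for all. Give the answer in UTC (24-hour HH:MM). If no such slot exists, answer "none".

Alice → UTC: 10:00–11:30, 13:00–19:00.
Farrukh → UTC: 05:00–05:30, 05:45–06:30, 07:00–10:00, 11:45–16:00.
Alice ∩ Farrukh: 13:00–16:00.
Windows ≥ 60 min: 13:00–16:00.
Latest start in the last window 13:00–16:00 is 16:00 − 60 min = 15:00.

15:00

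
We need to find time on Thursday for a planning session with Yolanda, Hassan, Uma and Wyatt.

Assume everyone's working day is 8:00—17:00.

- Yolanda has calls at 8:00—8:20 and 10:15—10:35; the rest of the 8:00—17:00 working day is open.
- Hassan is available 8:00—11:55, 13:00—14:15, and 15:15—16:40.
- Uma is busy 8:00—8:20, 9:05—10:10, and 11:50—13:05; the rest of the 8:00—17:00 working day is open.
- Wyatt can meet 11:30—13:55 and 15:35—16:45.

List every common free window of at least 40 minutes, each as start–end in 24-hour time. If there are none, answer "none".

13:05–13:55, 15:35–16:40

Yolanda free within 08:00–17:00: 08:20–10:15, 10:35–17:00.
Uma free within 08:00–17:00: 08:20–09:05, 10:10–11:50, 13:05–17:00.
Yolanda ∩ Hassan: 08:20–10:15, 10:35–11:55, 13:00–14:15, 15:15–16:40.
Yolanda ∩ Hassan ∩ Uma: 08:20–09:05, 10:10–10:15, 10:35–11:50, 13:05–14:15, 15:15–16:40.
Yolanda ∩ Hassan ∩ Uma ∩ Wyatt: 11:30–11:50, 13:05–13:55, 15:35–16:40.
Windows ≥ 40 min: 13:05–13:55, 15:35–16:40.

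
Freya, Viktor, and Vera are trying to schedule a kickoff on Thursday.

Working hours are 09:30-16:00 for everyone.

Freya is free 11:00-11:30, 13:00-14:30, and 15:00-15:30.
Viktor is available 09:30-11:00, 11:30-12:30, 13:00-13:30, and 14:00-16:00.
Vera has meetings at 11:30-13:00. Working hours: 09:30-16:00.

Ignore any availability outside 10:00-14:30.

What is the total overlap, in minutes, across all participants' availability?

Vera free within 09:30–16:00: 09:30–11:30, 13:00–16:00.
Freya ∩ Viktor: 13:00–13:30, 14:00–14:30, 15:00–15:30.
Freya ∩ Viktor ∩ Vera: 13:00–13:30, 14:00–14:30, 15:00–15:30.
Restricted to 10:00–14:30: 13:00–13:30, 14:00–14:30.
Total common minutes: 30 + 30 = 60.

60 minutes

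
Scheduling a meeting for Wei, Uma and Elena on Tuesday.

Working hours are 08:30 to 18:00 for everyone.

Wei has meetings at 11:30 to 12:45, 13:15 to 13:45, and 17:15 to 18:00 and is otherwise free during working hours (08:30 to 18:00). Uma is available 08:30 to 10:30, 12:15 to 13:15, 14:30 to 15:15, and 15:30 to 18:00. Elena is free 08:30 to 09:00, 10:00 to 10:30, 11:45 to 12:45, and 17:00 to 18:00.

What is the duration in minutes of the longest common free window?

30 minutes

Wei free within 08:30–18:00: 08:30–11:30, 12:45–13:15, 13:45–17:15.
Wei ∩ Uma: 08:30–10:30, 12:45–13:15, 14:30–15:15, 15:30–17:15.
Wei ∩ Uma ∩ Elena: 08:30–09:00, 10:00–10:30, 17:00–17:15.
Common window lengths: 30, 30, 15 min; longest is 30.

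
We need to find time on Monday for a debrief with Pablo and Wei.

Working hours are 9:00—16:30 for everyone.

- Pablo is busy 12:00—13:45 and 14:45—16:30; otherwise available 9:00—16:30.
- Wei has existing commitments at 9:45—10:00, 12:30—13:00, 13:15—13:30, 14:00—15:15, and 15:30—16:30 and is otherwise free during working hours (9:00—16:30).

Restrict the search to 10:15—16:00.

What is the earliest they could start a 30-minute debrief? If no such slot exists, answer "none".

Pablo free within 09:00–16:30: 09:00–12:00, 13:45–14:45.
Wei free within 09:00–16:30: 09:00–09:45, 10:00–12:30, 13:00–13:15, 13:30–14:00, 15:15–15:30.
Pablo ∩ Wei: 09:00–09:45, 10:00–12:00, 13:45–14:00.
Restricted to 10:15–16:00: 10:15–12:00, 13:45–14:00.
Windows ≥ 30 min: 10:15–12:00.
Earliest such window starts at 10:15.

10:15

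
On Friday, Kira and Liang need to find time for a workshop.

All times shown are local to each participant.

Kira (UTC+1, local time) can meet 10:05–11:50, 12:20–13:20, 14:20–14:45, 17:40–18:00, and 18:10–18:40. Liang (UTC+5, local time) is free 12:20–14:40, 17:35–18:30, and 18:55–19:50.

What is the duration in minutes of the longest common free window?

35 minutes

Kira → UTC: 09:05–10:50, 11:20–12:20, 13:20–13:45, 16:40–17:00, 17:10–17:40.
Liang → UTC: 07:20–09:40, 12:35–13:30, 13:55–14:50.
Kira ∩ Liang: 09:05–09:40, 13:20–13:30.
Common window lengths: 35, 10 min; longest is 35.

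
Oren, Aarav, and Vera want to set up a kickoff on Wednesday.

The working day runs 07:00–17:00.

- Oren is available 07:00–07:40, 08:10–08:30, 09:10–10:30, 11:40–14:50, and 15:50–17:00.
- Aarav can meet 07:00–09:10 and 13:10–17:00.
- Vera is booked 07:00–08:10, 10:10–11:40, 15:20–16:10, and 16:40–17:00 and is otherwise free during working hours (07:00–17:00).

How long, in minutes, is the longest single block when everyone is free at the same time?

100 minutes

Vera free within 07:00–17:00: 08:10–10:10, 11:40–15:20, 16:10–16:40.
Oren ∩ Aarav: 07:00–07:40, 08:10–08:30, 13:10–14:50, 15:50–17:00.
Oren ∩ Aarav ∩ Vera: 08:10–08:30, 13:10–14:50, 16:10–16:40.
Common window lengths: 20, 100, 30 min; longest is 100.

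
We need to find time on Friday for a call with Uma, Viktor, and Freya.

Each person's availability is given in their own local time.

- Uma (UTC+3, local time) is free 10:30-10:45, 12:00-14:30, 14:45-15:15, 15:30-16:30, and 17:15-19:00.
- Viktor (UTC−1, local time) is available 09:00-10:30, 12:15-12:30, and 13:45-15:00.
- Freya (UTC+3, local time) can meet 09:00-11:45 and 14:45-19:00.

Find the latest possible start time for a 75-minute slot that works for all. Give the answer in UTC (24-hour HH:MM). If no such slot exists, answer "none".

Uma → UTC: 07:30–07:45, 09:00–11:30, 11:45–12:15, 12:30–13:30, 14:15–16:00.
Viktor → UTC: 10:00–11:30, 13:15–13:30, 14:45–16:00.
Freya → UTC: 06:00–08:45, 11:45–16:00.
Uma ∩ Viktor: 10:00–11:30, 13:15–13:30, 14:45–16:00.
Uma ∩ Viktor ∩ Freya: 13:15–13:30, 14:45–16:00.
Windows ≥ 75 min: 14:45–16:00.
Latest start in the last window 14:45–16:00 is 16:00 − 75 min = 14:45.

14:45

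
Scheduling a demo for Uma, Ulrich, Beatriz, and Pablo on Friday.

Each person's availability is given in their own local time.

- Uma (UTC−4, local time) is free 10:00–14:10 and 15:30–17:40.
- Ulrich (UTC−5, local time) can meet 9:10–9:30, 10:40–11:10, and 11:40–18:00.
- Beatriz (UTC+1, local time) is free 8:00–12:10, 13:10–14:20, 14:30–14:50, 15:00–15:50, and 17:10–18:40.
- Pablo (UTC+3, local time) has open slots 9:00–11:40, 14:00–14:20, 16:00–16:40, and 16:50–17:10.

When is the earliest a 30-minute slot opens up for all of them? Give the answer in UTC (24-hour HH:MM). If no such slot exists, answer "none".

Uma → UTC: 14:00–18:10, 19:30–21:40.
Ulrich → UTC: 14:10–14:30, 15:40–16:10, 16:40–23:00.
Beatriz → UTC: 07:00–11:10, 12:10–13:20, 13:30–13:50, 14:00–14:50, 16:10–17:40.
Pablo → UTC: 06:00–08:40, 11:00–11:20, 13:00–13:40, 13:50–14:10.
Uma ∩ Ulrich: 14:10–14:30, 15:40–16:10, 16:40–18:10, 19:30–21:40.
Uma ∩ Ulrich ∩ Beatriz: 14:10–14:30, 16:40–17:40.
Uma ∩ Ulrich ∩ Beatriz ∩ Pablo: (none).
Windows ≥ 30 min: (none).

none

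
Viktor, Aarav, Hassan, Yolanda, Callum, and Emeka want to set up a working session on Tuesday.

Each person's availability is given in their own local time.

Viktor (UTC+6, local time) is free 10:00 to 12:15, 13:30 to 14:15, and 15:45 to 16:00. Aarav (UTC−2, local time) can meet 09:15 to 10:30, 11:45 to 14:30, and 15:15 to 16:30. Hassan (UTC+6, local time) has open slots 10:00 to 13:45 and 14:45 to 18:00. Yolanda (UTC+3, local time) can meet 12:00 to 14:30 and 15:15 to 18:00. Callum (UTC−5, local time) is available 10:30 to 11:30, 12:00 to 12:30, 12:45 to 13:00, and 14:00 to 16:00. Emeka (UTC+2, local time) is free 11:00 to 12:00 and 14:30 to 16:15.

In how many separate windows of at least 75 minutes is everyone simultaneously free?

Viktor → UTC: 04:00–06:15, 07:30–08:15, 09:45–10:00.
Aarav → UTC: 11:15–12:30, 13:45–16:30, 17:15–18:30.
Hassan → UTC: 04:00–07:45, 08:45–12:00.
Yolanda → UTC: 09:00–11:30, 12:15–15:00.
Callum → UTC: 15:30–16:30, 17:00–17:30, 17:45–18:00, 19:00–21:00.
Emeka → UTC: 09:00–10:00, 12:30–14:15.
Viktor ∩ Aarav: (none).
Viktor ∩ Aarav ∩ Hassan: (none).
Viktor ∩ Aarav ∩ Hassan ∩ Yolanda: (none).
Viktor ∩ Aarav ∩ Hassan ∩ Yolanda ∩ Callum: (none).
Viktor ∩ Aarav ∩ Hassan ∩ Yolanda ∩ Callum ∩ Emeka: (none).
Windows ≥ 75 min: (none).
That's 0 windows.

0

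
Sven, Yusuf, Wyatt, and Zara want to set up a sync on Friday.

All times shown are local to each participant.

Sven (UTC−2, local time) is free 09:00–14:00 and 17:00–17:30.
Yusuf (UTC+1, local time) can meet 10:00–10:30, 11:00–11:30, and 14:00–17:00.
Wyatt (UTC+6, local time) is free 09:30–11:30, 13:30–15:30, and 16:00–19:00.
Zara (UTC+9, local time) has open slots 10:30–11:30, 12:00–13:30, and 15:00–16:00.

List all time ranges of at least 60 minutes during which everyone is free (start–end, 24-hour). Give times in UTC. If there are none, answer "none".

Sven → UTC: 11:00–16:00, 19:00–19:30.
Yusuf → UTC: 09:00–09:30, 10:00–10:30, 13:00–16:00.
Wyatt → UTC: 03:30–05:30, 07:30–09:30, 10:00–13:00.
Zara → UTC: 01:30–02:30, 03:00–04:30, 06:00–07:00.
Sven ∩ Yusuf: 13:00–16:00.
Sven ∩ Yusuf ∩ Wyatt: (none).
Sven ∩ Yusuf ∩ Wyatt ∩ Zara: (none).
Windows ≥ 60 min: (none).

none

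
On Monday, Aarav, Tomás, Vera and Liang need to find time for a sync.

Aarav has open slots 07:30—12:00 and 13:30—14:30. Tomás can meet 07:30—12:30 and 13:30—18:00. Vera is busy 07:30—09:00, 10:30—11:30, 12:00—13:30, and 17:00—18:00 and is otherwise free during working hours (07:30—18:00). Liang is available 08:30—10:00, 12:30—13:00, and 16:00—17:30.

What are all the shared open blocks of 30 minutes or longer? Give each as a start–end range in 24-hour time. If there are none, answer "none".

09:00–10:00

Vera free within 07:30–18:00: 09:00–10:30, 11:30–12:00, 13:30–17:00.
Aarav ∩ Tomás: 07:30–12:00, 13:30–14:30.
Aarav ∩ Tomás ∩ Vera: 09:00–10:30, 11:30–12:00, 13:30–14:30.
Aarav ∩ Tomás ∩ Vera ∩ Liang: 09:00–10:00.
Windows ≥ 30 min: 09:00–10:00.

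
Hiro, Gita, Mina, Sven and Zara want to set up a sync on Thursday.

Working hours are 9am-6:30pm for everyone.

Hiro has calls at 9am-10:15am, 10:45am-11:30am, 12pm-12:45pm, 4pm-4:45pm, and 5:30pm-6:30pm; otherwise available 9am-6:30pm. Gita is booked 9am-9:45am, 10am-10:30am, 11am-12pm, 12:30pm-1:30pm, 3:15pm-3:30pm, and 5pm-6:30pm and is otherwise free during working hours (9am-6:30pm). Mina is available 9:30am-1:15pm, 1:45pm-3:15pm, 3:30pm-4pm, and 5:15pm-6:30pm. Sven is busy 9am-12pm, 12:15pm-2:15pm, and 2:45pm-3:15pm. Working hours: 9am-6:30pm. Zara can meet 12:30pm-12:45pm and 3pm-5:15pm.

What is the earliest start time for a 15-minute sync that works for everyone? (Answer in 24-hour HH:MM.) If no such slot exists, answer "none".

15:30

Hiro free within 09:00–18:30: 10:15–10:45, 11:30–12:00, 12:45–16:00, 16:45–17:30.
Gita free within 09:00–18:30: 09:45–10:00, 10:30–11:00, 12:00–12:30, 13:30–15:15, 15:30–17:00.
Sven free within 09:00–18:30: 12:00–12:15, 14:15–14:45, 15:15–18:30.
Hiro ∩ Gita: 10:30–10:45, 13:30–15:15, 15:30–16:00, 16:45–17:00.
Hiro ∩ Gita ∩ Mina: 10:30–10:45, 13:45–15:15, 15:30–16:00.
Hiro ∩ Gita ∩ Mina ∩ Sven: 14:15–14:45, 15:30–16:00.
Hiro ∩ Gita ∩ Mina ∩ Sven ∩ Zara: 15:30–16:00.
Windows ≥ 15 min: 15:30–16:00.
Earliest such window starts at 15:30.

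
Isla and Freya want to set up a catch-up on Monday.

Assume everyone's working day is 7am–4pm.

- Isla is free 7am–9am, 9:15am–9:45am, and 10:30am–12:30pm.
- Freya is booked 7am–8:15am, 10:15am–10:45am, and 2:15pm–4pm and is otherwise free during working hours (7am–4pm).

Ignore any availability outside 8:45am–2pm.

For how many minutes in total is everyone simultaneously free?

150 minutes

Freya free within 07:00–16:00: 08:15–10:15, 10:45–14:15.
Isla ∩ Freya: 08:15–09:00, 09:15–09:45, 10:45–12:30.
Restricted to 08:45–14:00: 08:45–09:00, 09:15–09:45, 10:45–12:30.
Total common minutes: 15 + 30 + 105 = 150.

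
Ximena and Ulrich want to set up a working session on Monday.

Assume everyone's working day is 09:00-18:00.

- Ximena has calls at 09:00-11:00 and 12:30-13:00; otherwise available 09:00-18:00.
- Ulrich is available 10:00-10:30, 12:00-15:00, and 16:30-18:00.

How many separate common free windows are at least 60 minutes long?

2

Ximena free within 09:00–18:00: 11:00–12:30, 13:00–18:00.
Ximena ∩ Ulrich: 12:00–12:30, 13:00–15:00, 16:30–18:00.
Windows ≥ 60 min: 13:00–15:00, 16:30–18:00.
That's 2 windows.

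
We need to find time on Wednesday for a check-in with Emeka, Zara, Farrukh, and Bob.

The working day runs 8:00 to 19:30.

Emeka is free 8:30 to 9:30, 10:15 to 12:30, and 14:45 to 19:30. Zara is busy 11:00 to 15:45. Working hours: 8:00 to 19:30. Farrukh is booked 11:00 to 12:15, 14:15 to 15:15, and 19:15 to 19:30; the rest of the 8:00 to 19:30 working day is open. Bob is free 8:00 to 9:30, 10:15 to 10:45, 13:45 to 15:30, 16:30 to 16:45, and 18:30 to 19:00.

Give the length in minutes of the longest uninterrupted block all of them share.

60 minutes

Zara free within 08:00–19:30: 08:00–11:00, 15:45–19:30.
Farrukh free within 08:00–19:30: 08:00–11:00, 12:15–14:15, 15:15–19:15.
Emeka ∩ Zara: 08:30–09:30, 10:15–11:00, 15:45–19:30.
Emeka ∩ Zara ∩ Farrukh: 08:30–09:30, 10:15–11:00, 15:45–19:15.
Emeka ∩ Zara ∩ Farrukh ∩ Bob: 08:30–09:30, 10:15–10:45, 16:30–16:45, 18:30–19:00.
Common window lengths: 60, 30, 15, 30 min; longest is 60.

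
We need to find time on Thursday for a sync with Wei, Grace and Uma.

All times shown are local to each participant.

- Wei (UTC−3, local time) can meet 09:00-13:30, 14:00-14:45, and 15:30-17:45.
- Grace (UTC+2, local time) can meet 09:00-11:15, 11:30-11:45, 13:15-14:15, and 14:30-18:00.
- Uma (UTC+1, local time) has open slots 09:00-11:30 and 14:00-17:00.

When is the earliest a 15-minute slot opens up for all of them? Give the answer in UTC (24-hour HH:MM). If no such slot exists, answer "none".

13:00

Wei → UTC: 12:00–16:30, 17:00–17:45, 18:30–20:45.
Grace → UTC: 07:00–09:15, 09:30–09:45, 11:15–12:15, 12:30–16:00.
Uma → UTC: 08:00–10:30, 13:00–16:00.
Wei ∩ Grace: 12:00–12:15, 12:30–16:00.
Wei ∩ Grace ∩ Uma: 13:00–16:00.
Windows ≥ 15 min: 13:00–16:00.
Earliest such window starts at 13:00.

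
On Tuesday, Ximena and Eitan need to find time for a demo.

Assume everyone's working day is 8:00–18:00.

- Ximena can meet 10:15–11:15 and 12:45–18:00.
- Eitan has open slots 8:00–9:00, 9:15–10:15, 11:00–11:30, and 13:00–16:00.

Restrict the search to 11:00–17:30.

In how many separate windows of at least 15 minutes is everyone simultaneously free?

2

Ximena ∩ Eitan: 11:00–11:15, 13:00–16:00.
Restricted to 11:00–17:30: 11:00–11:15, 13:00–16:00.
Windows ≥ 15 min: 11:00–11:15, 13:00–16:00.
That's 2 windows.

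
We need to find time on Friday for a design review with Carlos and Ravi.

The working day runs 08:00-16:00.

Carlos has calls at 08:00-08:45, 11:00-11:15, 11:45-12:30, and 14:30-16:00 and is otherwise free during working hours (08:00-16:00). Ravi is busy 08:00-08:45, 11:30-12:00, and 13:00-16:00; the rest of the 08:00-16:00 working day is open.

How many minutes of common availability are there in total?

Carlos free within 08:00–16:00: 08:45–11:00, 11:15–11:45, 12:30–14:30.
Ravi free within 08:00–16:00: 08:45–11:30, 12:00–13:00.
Carlos ∩ Ravi: 08:45–11:00, 11:15–11:30, 12:30–13:00.
Total common minutes: 135 + 15 + 30 = 180.

180 minutes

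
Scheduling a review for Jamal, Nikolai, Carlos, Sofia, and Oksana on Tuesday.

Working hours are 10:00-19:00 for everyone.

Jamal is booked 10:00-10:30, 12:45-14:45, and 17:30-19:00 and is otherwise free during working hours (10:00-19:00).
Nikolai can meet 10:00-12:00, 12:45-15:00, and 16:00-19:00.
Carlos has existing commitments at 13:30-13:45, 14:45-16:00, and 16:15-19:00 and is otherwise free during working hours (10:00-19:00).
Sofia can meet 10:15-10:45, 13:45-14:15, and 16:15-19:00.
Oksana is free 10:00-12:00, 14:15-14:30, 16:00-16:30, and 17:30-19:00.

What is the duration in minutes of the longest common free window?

Jamal free within 10:00–19:00: 10:30–12:45, 14:45–17:30.
Carlos free within 10:00–19:00: 10:00–13:30, 13:45–14:45, 16:00–16:15.
Jamal ∩ Nikolai: 10:30–12:00, 14:45–15:00, 16:00–17:30.
Jamal ∩ Nikolai ∩ Carlos: 10:30–12:00, 16:00–16:15.
Jamal ∩ Nikolai ∩ Carlos ∩ Sofia: 10:30–10:45.
Jamal ∩ Nikolai ∩ Carlos ∩ Sofia ∩ Oksana: 10:30–10:45.
Single common window of 15 minutes.

15 minutes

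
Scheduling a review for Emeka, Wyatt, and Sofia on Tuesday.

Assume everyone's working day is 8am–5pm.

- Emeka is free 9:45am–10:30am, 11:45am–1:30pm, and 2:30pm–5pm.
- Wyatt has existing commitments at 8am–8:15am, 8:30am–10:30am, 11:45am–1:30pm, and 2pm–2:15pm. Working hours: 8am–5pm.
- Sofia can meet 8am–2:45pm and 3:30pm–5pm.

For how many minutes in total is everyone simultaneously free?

Wyatt free within 08:00–17:00: 08:15–08:30, 10:30–11:45, 13:30–14:00, 14:15–17:00.
Emeka ∩ Wyatt: 14:30–17:00.
Emeka ∩ Wyatt ∩ Sofia: 14:30–14:45, 15:30–17:00.
Total common minutes: 15 + 90 = 105.

105 minutes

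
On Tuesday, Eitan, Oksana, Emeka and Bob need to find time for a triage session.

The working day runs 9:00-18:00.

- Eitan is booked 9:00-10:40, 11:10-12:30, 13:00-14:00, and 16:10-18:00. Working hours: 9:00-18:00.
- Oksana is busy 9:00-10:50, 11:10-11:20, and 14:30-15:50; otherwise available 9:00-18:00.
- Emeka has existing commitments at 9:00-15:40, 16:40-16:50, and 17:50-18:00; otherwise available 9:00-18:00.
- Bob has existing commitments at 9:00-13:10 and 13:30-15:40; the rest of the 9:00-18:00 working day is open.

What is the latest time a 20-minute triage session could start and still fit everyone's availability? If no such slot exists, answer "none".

Eitan free within 09:00–18:00: 10:40–11:10, 12:30–13:00, 14:00–16:10.
Oksana free within 09:00–18:00: 10:50–11:10, 11:20–14:30, 15:50–18:00.
Emeka free within 09:00–18:00: 15:40–16:40, 16:50–17:50.
Bob free within 09:00–18:00: 13:10–13:30, 15:40–18:00.
Eitan ∩ Oksana: 10:50–11:10, 12:30–13:00, 14:00–14:30, 15:50–16:10.
Eitan ∩ Oksana ∩ Emeka: 15:50–16:10.
Eitan ∩ Oksana ∩ Emeka ∩ Bob: 15:50–16:10.
Windows ≥ 20 min: 15:50–16:10.
Latest start in the last window 15:50–16:10 is 16:10 − 20 min = 15:50.

15:50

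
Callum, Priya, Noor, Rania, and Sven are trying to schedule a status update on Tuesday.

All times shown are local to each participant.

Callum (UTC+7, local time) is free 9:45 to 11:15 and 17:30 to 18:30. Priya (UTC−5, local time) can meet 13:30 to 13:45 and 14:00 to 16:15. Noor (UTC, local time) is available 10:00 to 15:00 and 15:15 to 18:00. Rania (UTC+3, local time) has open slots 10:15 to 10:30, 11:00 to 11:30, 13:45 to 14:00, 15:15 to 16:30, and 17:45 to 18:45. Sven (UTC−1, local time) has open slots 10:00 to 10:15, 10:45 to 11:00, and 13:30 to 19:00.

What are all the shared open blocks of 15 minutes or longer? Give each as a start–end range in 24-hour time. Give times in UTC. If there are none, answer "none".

none

Callum → UTC: 02:45–04:15, 10:30–11:30.
Priya → UTC: 18:30–18:45, 19:00–21:15.
Noor → UTC: 10:00–15:00, 15:15–18:00.
Rania → UTC: 07:15–07:30, 08:00–08:30, 10:45–11:00, 12:15–13:30, 14:45–15:45.
Sven → UTC: 11:00–11:15, 11:45–12:00, 14:30–20:00.
Callum ∩ Priya: (none).
Callum ∩ Priya ∩ Noor: (none).
Callum ∩ Priya ∩ Noor ∩ Rania: (none).
Callum ∩ Priya ∩ Noor ∩ Rania ∩ Sven: (none).
Windows ≥ 15 min: (none).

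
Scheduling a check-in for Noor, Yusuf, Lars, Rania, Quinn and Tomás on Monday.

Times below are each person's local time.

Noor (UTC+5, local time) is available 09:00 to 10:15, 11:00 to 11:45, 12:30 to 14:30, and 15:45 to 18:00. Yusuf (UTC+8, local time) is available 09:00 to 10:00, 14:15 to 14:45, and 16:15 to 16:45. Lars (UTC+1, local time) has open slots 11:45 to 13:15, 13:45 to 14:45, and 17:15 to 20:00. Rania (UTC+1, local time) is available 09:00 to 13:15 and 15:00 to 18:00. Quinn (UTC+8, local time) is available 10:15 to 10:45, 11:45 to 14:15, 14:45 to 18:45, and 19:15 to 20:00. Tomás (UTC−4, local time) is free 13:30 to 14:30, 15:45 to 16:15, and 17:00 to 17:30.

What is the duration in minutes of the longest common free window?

Noor → UTC: 04:00–05:15, 06:00–06:45, 07:30–09:30, 10:45–13:00.
Yusuf → UTC: 01:00–02:00, 06:15–06:45, 08:15–08:45.
Lars → UTC: 10:45–12:15, 12:45–13:45, 16:15–19:00.
Rania → UTC: 08:00–12:15, 14:00–17:00.
Quinn → UTC: 02:15–02:45, 03:45–06:15, 06:45–10:45, 11:15–12:00.
Tomás → UTC: 17:30–18:30, 19:45–20:15, 21:00–21:30.
Noor ∩ Yusuf: 06:15–06:45, 08:15–08:45.
Noor ∩ Yusuf ∩ Lars: (none).
Noor ∩ Yusuf ∩ Lars ∩ Rania: (none).
Noor ∩ Yusuf ∩ Lars ∩ Rania ∩ Quinn: (none).
Noor ∩ Yusuf ∩ Lars ∩ Rania ∩ Quinn ∩ Tomás: (none).
No common window.

0 minutes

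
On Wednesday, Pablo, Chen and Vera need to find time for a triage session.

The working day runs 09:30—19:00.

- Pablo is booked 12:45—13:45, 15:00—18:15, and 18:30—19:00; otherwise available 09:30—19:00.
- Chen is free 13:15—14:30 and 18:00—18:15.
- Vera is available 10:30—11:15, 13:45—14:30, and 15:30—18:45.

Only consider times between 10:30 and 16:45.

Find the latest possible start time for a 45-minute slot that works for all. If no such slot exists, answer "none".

Pablo free within 09:30–19:00: 09:30–12:45, 13:45–15:00, 18:15–18:30.
Pablo ∩ Chen: 13:45–14:30.
Pablo ∩ Chen ∩ Vera: 13:45–14:30.
Restricted to 10:30–16:45: 13:45–14:30.
Windows ≥ 45 min: 13:45–14:30.
Latest start in the last window 13:45–14:30 is 14:30 − 45 min = 13:45.

13:45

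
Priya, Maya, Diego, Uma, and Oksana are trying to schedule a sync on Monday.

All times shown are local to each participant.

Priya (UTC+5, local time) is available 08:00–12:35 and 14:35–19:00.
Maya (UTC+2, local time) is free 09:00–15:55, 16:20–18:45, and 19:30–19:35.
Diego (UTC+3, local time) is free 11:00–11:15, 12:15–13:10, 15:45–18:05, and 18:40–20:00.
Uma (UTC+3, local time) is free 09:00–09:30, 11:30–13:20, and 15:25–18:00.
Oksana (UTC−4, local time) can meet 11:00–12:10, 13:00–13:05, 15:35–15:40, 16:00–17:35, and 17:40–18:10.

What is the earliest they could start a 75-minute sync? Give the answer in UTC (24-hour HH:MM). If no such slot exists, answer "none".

Priya → UTC: 03:00–07:35, 09:35–14:00.
Maya → UTC: 07:00–13:55, 14:20–16:45, 17:30–17:35.
Diego → UTC: 08:00–08:15, 09:15–10:10, 12:45–15:05, 15:40–17:00.
Uma → UTC: 06:00–06:30, 08:30–10:20, 12:25–15:00.
Oksana → UTC: 15:00–16:10, 17:00–17:05, 19:35–19:40, 20:00–21:35, 21:40–22:10.
Priya ∩ Maya: 07:00–07:35, 09:35–13:55.
Priya ∩ Maya ∩ Diego: 09:35–10:10, 12:45–13:55.
Priya ∩ Maya ∩ Diego ∩ Uma: 09:35–10:10, 12:45–13:55.
Priya ∩ Maya ∩ Diego ∩ Uma ∩ Oksana: (none).
Windows ≥ 75 min: (none).

none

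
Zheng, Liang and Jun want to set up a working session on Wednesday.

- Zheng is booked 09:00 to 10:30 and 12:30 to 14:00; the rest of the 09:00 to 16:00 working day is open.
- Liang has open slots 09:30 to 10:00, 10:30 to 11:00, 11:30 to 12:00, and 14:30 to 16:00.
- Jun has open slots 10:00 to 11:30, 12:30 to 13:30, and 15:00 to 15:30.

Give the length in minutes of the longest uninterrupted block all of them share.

Zheng free within 09:00–16:00: 10:30–12:30, 14:00–16:00.
Zheng ∩ Liang: 10:30–11:00, 11:30–12:00, 14:30–16:00.
Zheng ∩ Liang ∩ Jun: 10:30–11:00, 15:00–15:30.
Common window lengths: 30, 30 min; longest is 30.

30 minutes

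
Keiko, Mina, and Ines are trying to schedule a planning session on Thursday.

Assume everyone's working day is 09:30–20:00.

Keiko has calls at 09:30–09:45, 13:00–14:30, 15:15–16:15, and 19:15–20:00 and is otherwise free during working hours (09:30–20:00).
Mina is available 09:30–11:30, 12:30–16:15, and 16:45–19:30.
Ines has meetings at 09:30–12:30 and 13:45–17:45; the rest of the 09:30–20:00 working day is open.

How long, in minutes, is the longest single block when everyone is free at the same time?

90 minutes

Keiko free within 09:30–20:00: 09:45–13:00, 14:30–15:15, 16:15–19:15.
Ines free within 09:30–20:00: 12:30–13:45, 17:45–20:00.
Keiko ∩ Mina: 09:45–11:30, 12:30–13:00, 14:30–15:15, 16:45–19:15.
Keiko ∩ Mina ∩ Ines: 12:30–13:00, 17:45–19:15.
Common window lengths: 30, 90 min; longest is 90.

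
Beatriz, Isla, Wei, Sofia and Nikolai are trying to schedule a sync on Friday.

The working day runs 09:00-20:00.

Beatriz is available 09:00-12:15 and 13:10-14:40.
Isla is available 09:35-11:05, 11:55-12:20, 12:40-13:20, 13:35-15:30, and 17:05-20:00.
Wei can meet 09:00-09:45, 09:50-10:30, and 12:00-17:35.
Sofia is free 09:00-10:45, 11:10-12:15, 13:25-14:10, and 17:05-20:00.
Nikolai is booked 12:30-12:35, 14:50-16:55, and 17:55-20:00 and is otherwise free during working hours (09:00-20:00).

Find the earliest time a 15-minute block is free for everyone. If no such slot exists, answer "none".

Nikolai free within 09:00–20:00: 09:00–12:30, 12:35–14:50, 16:55–17:55.
Beatriz ∩ Isla: 09:35–11:05, 11:55–12:15, 13:10–13:20, 13:35–14:40.
Beatriz ∩ Isla ∩ Wei: 09:35–09:45, 09:50–10:30, 12:00–12:15, 13:10–13:20, 13:35–14:40.
Beatriz ∩ Isla ∩ Wei ∩ Sofia: 09:35–09:45, 09:50–10:30, 12:00–12:15, 13:35–14:10.
Beatriz ∩ Isla ∩ Wei ∩ Sofia ∩ Nikolai: 09:35–09:45, 09:50–10:30, 12:00–12:15, 13:35–14:10.
Windows ≥ 15 min: 09:50–10:30, 12:00–12:15, 13:35–14:10.
Earliest such window starts at 09:50.

09:50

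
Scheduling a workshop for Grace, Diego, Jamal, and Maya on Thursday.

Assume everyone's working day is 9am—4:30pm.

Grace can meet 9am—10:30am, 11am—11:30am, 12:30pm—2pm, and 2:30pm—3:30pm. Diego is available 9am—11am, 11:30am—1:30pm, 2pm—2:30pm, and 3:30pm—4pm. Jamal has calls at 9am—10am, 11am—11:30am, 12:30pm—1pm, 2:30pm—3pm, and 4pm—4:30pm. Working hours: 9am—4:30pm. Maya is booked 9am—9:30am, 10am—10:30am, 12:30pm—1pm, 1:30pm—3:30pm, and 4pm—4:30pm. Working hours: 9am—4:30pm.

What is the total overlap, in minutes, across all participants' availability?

Jamal free within 09:00–16:30: 10:00–11:00, 11:30–12:30, 13:00–14:30, 15:00–16:00.
Maya free within 09:00–16:30: 09:30–10:00, 10:30–12:30, 13:00–13:30, 15:30–16:00.
Grace ∩ Diego: 09:00–10:30, 12:30–13:30.
Grace ∩ Diego ∩ Jamal: 10:00–10:30, 13:00–13:30.
Grace ∩ Diego ∩ Jamal ∩ Maya: 13:00–13:30.
Total common minutes: 30.

30 minutes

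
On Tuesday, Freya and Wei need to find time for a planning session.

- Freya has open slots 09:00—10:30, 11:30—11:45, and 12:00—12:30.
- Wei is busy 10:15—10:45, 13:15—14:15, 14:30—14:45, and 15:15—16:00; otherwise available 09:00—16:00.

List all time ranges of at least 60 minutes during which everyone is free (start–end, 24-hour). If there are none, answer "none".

09:00–10:15

Wei free within 09:00–16:00: 09:00–10:15, 10:45–13:15, 14:15–14:30, 14:45–15:15.
Freya ∩ Wei: 09:00–10:15, 11:30–11:45, 12:00–12:30.
Windows ≥ 60 min: 09:00–10:15.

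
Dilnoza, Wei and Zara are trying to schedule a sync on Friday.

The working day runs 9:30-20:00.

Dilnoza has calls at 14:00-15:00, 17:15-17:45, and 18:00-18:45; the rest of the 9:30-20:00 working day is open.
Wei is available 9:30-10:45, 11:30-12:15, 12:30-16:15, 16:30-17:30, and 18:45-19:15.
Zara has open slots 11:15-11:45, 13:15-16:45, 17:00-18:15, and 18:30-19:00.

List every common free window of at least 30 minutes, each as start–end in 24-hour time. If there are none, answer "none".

13:15–14:00, 15:00–16:15

Dilnoza free within 09:30–20:00: 09:30–14:00, 15:00–17:15, 17:45–18:00, 18:45–20:00.
Dilnoza ∩ Wei: 09:30–10:45, 11:30–12:15, 12:30–14:00, 15:00–16:15, 16:30–17:15, 18:45–19:15.
Dilnoza ∩ Wei ∩ Zara: 11:30–11:45, 13:15–14:00, 15:00–16:15, 16:30–16:45, 17:00–17:15, 18:45–19:00.
Windows ≥ 30 min: 13:15–14:00, 15:00–16:15.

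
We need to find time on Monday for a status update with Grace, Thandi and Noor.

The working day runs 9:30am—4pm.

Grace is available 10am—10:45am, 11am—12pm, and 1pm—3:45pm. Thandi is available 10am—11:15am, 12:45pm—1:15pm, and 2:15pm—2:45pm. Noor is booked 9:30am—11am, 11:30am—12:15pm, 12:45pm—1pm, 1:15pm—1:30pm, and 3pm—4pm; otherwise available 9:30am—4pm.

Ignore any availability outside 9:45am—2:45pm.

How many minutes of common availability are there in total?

Noor free within 09:30–16:00: 11:00–11:30, 12:15–12:45, 13:00–13:15, 13:30–15:00.
Grace ∩ Thandi: 10:00–10:45, 11:00–11:15, 13:00–13:15, 14:15–14:45.
Grace ∩ Thandi ∩ Noor: 11:00–11:15, 13:00–13:15, 14:15–14:45.
Restricted to 09:45–14:45: 11:00–11:15, 13:00–13:15, 14:15–14:45.
Total common minutes: 15 + 15 + 30 = 60.

60 minutes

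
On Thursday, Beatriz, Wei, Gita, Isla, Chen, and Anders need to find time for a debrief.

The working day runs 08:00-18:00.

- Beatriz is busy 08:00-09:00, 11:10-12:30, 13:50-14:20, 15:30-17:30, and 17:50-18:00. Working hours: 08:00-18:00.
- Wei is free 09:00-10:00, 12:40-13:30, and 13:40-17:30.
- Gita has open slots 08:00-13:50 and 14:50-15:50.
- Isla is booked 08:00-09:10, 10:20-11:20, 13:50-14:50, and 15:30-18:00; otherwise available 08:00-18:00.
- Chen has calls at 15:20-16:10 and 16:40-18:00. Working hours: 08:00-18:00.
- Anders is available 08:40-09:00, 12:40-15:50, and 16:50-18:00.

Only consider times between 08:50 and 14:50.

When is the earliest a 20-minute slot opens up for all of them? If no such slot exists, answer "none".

Beatriz free within 08:00–18:00: 09:00–11:10, 12:30–13:50, 14:20–15:30, 17:30–17:50.
Isla free within 08:00–18:00: 09:10–10:20, 11:20–13:50, 14:50–15:30.
Chen free within 08:00–18:00: 08:00–15:20, 16:10–16:40.
Beatriz ∩ Wei: 09:00–10:00, 12:40–13:30, 13:40–13:50, 14:20–15:30.
Beatriz ∩ Wei ∩ Gita: 09:00–10:00, 12:40–13:30, 13:40–13:50, 14:50–15:30.
Beatriz ∩ Wei ∩ Gita ∩ Isla: 09:10–10:00, 12:40–13:30, 13:40–13:50, 14:50–15:30.
Beatriz ∩ Wei ∩ Gita ∩ Isla ∩ Chen: 09:10–10:00, 12:40–13:30, 13:40–13:50, 14:50–15:20.
Beatriz ∩ Wei ∩ Gita ∩ Isla ∩ Chen ∩ Anders: 12:40–13:30, 13:40–13:50, 14:50–15:20.
Restricted to 08:50–14:50: 12:40–13:30, 13:40–13:50.
Windows ≥ 20 min: 12:40–13:30.
Earliest such window starts at 12:40.

12:40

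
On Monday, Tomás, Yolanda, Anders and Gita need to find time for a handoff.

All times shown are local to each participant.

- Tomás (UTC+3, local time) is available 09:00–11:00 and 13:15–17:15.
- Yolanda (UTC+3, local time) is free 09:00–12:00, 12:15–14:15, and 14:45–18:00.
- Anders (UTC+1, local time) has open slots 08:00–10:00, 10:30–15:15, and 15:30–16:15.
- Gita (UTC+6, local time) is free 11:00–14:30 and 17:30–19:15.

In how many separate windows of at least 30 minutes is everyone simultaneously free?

2

Tomás → UTC: 06:00–08:00, 10:15–14:15.
Yolanda → UTC: 06:00–09:00, 09:15–11:15, 11:45–15:00.
Anders → UTC: 07:00–09:00, 09:30–14:15, 14:30–15:15.
Gita → UTC: 05:00–08:30, 11:30–13:15.
Tomás ∩ Yolanda: 06:00–08:00, 10:15–11:15, 11:45–14:15.
Tomás ∩ Yolanda ∩ Anders: 07:00–08:00, 10:15–11:15, 11:45–14:15.
Tomás ∩ Yolanda ∩ Anders ∩ Gita: 07:00–08:00, 11:45–13:15.
Windows ≥ 30 min: 07:00–08:00, 11:45–13:15.
That's 2 windows.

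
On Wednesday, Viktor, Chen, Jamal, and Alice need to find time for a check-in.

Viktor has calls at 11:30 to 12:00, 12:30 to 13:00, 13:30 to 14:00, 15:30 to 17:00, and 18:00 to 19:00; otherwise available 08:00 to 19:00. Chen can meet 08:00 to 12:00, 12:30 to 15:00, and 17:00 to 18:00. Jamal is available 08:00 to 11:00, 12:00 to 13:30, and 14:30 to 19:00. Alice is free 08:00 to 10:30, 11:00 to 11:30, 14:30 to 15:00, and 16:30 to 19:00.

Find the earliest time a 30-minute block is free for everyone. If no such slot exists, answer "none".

Viktor free within 08:00–19:00: 08:00–11:30, 12:00–12:30, 13:00–13:30, 14:00–15:30, 17:00–18:00.
Viktor ∩ Chen: 08:00–11:30, 13:00–13:30, 14:00–15:00, 17:00–18:00.
Viktor ∩ Chen ∩ Jamal: 08:00–11:00, 13:00–13:30, 14:30–15:00, 17:00–18:00.
Viktor ∩ Chen ∩ Jamal ∩ Alice: 08:00–10:30, 14:30–15:00, 17:00–18:00.
Windows ≥ 30 min: 08:00–10:30, 14:30–15:00, 17:00–18:00.
Earliest such window starts at 08:00.

08:00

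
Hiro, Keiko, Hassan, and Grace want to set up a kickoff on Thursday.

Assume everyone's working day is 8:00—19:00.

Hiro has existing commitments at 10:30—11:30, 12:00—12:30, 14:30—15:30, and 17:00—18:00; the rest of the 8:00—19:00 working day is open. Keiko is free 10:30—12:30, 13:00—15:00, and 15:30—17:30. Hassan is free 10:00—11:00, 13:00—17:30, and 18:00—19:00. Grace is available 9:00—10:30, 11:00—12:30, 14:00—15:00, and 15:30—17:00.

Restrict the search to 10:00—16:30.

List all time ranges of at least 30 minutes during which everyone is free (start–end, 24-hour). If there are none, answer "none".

14:00–14:30, 15:30–16:30

Hiro free within 08:00–19:00: 08:00–10:30, 11:30–12:00, 12:30–14:30, 15:30–17:00, 18:00–19:00.
Hiro ∩ Keiko: 11:30–12:00, 13:00–14:30, 15:30–17:00.
Hiro ∩ Keiko ∩ Hassan: 13:00–14:30, 15:30–17:00.
Hiro ∩ Keiko ∩ Hassan ∩ Grace: 14:00–14:30, 15:30–17:00.
Restricted to 10:00–16:30: 14:00–14:30, 15:30–16:30.
Windows ≥ 30 min: 14:00–14:30, 15:30–16:30.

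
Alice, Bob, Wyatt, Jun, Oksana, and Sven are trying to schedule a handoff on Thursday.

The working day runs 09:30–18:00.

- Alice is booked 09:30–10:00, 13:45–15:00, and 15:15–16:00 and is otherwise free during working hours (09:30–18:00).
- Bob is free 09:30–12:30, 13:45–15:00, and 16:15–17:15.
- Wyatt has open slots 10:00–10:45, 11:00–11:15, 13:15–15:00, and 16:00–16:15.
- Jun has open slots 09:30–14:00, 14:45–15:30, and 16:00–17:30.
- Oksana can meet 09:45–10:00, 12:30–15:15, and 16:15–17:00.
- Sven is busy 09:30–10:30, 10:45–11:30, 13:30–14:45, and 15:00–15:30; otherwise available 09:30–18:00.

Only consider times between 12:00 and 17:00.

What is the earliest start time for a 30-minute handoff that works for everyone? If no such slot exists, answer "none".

Alice free within 09:30–18:00: 10:00–13:45, 15:00–15:15, 16:00–18:00.
Sven free within 09:30–18:00: 10:30–10:45, 11:30–13:30, 14:45–15:00, 15:30–18:00.
Alice ∩ Bob: 10:00–12:30, 16:15–17:15.
Alice ∩ Bob ∩ Wyatt: 10:00–10:45, 11:00–11:15.
Alice ∩ Bob ∩ Wyatt ∩ Jun: 10:00–10:45, 11:00–11:15.
Alice ∩ Bob ∩ Wyatt ∩ Jun ∩ Oksana: (none).
Alice ∩ Bob ∩ Wyatt ∩ Jun ∩ Oksana ∩ Sven: (none).
Restricted to 12:00–17:00: (none).
Windows ≥ 30 min: (none).

none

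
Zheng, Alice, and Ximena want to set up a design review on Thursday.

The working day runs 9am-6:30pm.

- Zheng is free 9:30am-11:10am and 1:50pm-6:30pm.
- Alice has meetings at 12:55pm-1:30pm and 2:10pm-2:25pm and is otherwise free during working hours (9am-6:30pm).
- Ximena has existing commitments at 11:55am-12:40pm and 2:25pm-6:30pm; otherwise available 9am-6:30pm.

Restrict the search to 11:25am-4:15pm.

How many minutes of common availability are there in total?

Alice free within 09:00–18:30: 09:00–12:55, 13:30–14:10, 14:25–18:30.
Ximena free within 09:00–18:30: 09:00–11:55, 12:40–14:25.
Zheng ∩ Alice: 09:30–11:10, 13:50–14:10, 14:25–18:30.
Zheng ∩ Alice ∩ Ximena: 09:30–11:10, 13:50–14:10.
Restricted to 11:25–16:15: 13:50–14:10.
Total common minutes: 20.

20 minutes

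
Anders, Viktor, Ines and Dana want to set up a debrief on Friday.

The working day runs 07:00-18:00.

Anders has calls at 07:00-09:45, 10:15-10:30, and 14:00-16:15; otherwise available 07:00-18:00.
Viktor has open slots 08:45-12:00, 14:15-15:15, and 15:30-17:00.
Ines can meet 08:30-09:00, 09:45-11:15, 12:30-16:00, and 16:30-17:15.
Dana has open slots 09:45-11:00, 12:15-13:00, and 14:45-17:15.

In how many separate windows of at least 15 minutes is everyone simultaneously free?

3

Anders free within 07:00–18:00: 09:45–10:15, 10:30–14:00, 16:15–18:00.
Anders ∩ Viktor: 09:45–10:15, 10:30–12:00, 16:15–17:00.
Anders ∩ Viktor ∩ Ines: 09:45–10:15, 10:30–11:15, 16:30–17:00.
Anders ∩ Viktor ∩ Ines ∩ Dana: 09:45–10:15, 10:30–11:00, 16:30–17:00.
Windows ≥ 15 min: 09:45–10:15, 10:30–11:00, 16:30–17:00.
That's 3 windows.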